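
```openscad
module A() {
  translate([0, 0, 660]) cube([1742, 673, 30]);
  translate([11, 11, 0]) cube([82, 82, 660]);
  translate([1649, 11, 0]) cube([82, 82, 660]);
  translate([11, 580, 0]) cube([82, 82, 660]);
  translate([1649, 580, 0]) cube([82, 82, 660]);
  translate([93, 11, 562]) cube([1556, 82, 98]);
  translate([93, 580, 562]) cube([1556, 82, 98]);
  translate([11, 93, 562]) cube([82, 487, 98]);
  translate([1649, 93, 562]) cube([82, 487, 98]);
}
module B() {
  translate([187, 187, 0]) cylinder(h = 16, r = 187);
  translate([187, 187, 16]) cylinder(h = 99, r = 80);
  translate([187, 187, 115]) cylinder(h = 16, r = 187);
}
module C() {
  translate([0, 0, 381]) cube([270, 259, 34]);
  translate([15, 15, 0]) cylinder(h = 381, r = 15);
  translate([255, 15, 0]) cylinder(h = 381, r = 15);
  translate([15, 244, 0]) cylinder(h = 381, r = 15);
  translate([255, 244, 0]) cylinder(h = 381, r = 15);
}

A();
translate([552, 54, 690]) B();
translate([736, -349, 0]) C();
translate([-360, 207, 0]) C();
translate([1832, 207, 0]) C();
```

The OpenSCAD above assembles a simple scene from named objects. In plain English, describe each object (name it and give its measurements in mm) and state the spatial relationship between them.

A is a rectangular dining table. The top is 1742×673×30 mm with its upper surface at z = 690 mm. It stands on four 82×82 mm square legs, each inset 11 mm from the nearest pair of top edges, running from the floor to the underside of the top. Four apron rails, 82 mm thick and 98 mm tall, run between adjacent legs with their top edges flush with the underside of the top and their outer faces flush with the legs' outer faces.

B is a spool: two coaxial disc flanges of radius 187 mm and thickness 16 mm, joined by a core cylinder of radius 80 mm and height 99 mm. The lower flange rests on z = 0 and the three cylinders share a vertical axis.

C is a four-legged stool. The seat is 270×259 mm, 34 mm thick, top at z = 415 mm. It stands on four round legs, each 30 mm in diameter, from z = 0 to the seat underside, each leg's axis is inset half a diameter from the nearest pair of seat edges (so the leg's bounding box is flush with the corner).

The spool is on top of the table. Three stools sit around the table at the −y, −x, +x sides.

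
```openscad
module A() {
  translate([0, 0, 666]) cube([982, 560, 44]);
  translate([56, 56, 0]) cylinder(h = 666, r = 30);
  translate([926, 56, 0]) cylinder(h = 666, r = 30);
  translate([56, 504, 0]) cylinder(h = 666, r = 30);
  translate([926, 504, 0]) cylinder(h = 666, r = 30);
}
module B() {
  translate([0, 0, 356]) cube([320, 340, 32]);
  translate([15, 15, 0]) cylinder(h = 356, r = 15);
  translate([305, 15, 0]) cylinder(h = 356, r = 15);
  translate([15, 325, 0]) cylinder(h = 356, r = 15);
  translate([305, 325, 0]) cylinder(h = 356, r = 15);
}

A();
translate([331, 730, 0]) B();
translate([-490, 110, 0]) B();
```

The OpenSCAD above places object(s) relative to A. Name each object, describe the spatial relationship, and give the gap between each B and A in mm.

A is a table. B is a stool. Two stools sit around the table at the +y, −x sides. The gap between each stool and the table is 170 mm.

Each stool's nearest face is 170 mm from the table's bounding box.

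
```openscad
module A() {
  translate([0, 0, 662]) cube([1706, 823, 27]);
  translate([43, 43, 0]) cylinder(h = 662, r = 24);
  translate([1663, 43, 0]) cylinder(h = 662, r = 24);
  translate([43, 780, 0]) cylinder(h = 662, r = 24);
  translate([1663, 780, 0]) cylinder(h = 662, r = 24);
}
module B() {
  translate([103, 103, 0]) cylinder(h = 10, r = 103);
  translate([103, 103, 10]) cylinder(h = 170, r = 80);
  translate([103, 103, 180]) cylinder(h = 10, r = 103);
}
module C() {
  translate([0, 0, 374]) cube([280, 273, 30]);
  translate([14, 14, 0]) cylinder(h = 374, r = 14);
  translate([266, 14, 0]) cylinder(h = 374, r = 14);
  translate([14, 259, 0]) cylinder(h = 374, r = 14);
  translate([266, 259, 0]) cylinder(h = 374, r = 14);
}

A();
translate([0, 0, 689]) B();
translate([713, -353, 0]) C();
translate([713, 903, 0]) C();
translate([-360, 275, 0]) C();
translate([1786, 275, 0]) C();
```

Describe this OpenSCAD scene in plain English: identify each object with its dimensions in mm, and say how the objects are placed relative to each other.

A is a table with a 1706×823 mm rectangular top, 27 mm thick, top surface at z = 689 mm, supported by four round legs of 48 mm diameter, each leg's bounding box inset 19 mm from the nearest pair of top edges, running from the floor.

B is a spool: two coaxial disc flanges of radius 103 mm and thickness 10 mm, joined by a core cylinder of radius 80 mm and height 170 mm. The lower flange rests on z = 0 and the three cylinders share a vertical axis.

C is a four-legged stool. The seat is a 280×273×30 mm slab whose top surface is at z = 404 mm; four round legs, each 28 mm in diameter, run from the floor (z = 0) to the underside of the seat, each leg's axis is inset half a diameter from the nearest pair of seat edges (so the leg's bounding box is flush with the corner).

The spool is on top of the table. Four stools sit around the table at the −y, +y, −x, +x sides.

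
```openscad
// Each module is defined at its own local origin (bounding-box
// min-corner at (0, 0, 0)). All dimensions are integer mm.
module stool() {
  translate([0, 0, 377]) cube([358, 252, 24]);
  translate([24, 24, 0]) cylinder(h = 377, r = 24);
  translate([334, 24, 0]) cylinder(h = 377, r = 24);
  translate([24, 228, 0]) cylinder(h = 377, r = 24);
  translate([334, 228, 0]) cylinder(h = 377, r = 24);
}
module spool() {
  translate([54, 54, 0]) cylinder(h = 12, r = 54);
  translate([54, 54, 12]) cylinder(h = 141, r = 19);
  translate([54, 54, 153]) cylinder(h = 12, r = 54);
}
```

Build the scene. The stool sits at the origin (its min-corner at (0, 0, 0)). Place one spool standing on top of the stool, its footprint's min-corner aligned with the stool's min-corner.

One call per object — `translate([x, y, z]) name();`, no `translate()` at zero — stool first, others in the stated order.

stool();
translate([0, 0, 401]) spool();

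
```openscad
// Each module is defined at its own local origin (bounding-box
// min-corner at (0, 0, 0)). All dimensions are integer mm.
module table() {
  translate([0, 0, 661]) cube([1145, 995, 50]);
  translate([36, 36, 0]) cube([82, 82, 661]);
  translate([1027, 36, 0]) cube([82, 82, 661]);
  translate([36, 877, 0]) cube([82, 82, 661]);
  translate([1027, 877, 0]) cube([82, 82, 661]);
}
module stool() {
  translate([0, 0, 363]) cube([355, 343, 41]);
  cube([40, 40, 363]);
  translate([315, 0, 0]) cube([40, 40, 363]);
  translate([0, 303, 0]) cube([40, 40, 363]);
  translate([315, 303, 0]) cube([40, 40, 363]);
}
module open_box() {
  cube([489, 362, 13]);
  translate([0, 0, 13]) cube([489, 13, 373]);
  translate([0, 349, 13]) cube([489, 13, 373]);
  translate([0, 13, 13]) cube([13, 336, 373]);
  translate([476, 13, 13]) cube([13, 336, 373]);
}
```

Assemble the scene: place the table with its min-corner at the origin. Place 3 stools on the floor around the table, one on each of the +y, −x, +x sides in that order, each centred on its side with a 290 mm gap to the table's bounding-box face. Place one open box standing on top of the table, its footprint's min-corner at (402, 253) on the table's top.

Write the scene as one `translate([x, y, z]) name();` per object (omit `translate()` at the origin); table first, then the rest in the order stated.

table();
translate([395, 1285, 0]) stool();
translate([-645, 326, 0]) stool();
translate([1435, 326, 0]) stool();
translate([402, 253, 711]) open_box();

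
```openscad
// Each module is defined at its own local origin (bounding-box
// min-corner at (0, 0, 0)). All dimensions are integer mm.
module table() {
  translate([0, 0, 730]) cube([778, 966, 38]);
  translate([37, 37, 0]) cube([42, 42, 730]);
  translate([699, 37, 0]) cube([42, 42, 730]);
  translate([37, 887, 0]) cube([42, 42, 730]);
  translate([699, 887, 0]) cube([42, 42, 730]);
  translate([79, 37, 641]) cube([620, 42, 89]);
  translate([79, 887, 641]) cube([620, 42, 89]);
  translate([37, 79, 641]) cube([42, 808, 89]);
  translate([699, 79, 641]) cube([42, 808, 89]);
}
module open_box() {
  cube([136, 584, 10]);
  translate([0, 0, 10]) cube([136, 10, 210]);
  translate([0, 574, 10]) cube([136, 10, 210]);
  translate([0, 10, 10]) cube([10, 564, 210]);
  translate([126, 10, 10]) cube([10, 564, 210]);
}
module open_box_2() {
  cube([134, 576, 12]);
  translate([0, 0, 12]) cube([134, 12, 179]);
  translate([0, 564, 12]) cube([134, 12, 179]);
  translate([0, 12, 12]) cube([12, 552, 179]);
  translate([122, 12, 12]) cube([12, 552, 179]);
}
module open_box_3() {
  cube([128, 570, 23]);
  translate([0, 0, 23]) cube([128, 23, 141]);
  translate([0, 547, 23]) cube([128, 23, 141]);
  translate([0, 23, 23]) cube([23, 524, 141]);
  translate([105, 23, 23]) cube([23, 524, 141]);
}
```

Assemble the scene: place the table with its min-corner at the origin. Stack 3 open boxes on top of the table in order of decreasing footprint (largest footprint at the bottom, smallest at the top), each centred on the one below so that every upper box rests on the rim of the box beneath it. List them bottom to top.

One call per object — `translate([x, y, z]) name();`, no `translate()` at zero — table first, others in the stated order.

table();
translate([321, 191, 768]) open_box();
translate([322, 195, 988]) open_box_2();
translate([325, 198, 1179]) open_box_3();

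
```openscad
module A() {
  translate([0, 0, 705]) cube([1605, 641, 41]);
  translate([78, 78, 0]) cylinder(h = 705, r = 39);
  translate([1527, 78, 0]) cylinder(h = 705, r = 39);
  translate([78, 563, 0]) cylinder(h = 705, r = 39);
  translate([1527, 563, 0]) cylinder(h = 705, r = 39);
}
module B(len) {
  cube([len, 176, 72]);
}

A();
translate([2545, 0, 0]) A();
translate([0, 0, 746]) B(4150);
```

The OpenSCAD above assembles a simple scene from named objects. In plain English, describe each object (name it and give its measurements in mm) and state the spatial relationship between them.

A is a rectangular dining table. The top is 1605×641×41 mm with its upper surface at z = 746 mm. It stands on four round legs of 78 mm diameter, each leg's bounding box inset 39 mm from the nearest pair of top edges, running from the floor to the underside of the top.

B is a rectangular beam 4150 mm long (x), 176 mm deep (y), 72 mm thick (z).

The beam spans the tops of two tables placed 940 mm apart, resting at z = 746 mm.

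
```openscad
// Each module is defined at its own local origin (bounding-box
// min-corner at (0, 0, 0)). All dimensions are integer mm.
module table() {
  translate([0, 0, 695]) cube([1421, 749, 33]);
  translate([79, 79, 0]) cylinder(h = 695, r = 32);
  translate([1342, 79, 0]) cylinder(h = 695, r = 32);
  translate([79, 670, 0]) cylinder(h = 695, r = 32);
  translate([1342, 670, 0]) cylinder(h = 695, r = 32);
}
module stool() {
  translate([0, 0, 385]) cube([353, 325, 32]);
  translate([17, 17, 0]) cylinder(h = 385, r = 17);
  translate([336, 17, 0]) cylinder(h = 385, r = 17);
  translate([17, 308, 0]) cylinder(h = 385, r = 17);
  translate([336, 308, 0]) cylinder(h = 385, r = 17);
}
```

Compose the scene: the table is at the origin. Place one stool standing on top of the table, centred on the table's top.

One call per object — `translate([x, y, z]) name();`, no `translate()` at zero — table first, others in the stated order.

table();
translate([534, 212, 728]) stool();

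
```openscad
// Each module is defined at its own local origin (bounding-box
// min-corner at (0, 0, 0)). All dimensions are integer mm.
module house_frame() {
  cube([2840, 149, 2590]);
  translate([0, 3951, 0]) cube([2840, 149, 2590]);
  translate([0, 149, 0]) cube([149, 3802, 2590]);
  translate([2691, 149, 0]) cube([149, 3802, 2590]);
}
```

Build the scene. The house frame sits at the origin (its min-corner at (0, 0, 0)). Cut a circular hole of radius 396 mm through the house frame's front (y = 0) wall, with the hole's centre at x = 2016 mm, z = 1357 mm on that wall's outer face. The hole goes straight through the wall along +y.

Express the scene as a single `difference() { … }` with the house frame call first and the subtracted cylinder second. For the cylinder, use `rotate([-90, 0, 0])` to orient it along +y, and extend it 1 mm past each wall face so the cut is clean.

difference() {
  house_frame();
  translate([2016, -1, 1357]) rotate([-90, 0, 0]) cylinder(h = 151, r = 396);
}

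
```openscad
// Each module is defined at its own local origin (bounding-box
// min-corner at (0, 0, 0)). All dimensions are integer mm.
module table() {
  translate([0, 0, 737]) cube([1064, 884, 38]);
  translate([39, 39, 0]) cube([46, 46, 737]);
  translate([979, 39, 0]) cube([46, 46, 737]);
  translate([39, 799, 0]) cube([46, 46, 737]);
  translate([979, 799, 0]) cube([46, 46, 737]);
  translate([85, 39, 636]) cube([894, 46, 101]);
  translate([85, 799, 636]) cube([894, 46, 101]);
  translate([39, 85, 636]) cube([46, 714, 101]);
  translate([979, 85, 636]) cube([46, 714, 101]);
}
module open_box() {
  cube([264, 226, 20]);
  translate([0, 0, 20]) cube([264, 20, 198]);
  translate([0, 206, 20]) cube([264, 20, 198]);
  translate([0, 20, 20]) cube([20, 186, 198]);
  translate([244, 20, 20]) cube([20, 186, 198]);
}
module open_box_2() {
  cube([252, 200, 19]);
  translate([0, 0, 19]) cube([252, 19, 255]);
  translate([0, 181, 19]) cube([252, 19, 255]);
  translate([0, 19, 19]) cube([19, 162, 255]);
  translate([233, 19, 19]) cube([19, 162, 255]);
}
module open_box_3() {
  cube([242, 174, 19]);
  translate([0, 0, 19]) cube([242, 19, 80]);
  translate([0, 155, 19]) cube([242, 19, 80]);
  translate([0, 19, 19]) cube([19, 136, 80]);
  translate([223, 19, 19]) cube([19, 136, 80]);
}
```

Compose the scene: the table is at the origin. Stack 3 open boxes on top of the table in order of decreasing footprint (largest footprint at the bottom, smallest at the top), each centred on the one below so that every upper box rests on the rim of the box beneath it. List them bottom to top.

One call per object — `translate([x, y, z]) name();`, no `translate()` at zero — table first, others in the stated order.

table();
translate([400, 329, 775]) open_box();
translate([406, 342, 993]) open_box_2();
translate([411, 355, 1267]) open_box_3();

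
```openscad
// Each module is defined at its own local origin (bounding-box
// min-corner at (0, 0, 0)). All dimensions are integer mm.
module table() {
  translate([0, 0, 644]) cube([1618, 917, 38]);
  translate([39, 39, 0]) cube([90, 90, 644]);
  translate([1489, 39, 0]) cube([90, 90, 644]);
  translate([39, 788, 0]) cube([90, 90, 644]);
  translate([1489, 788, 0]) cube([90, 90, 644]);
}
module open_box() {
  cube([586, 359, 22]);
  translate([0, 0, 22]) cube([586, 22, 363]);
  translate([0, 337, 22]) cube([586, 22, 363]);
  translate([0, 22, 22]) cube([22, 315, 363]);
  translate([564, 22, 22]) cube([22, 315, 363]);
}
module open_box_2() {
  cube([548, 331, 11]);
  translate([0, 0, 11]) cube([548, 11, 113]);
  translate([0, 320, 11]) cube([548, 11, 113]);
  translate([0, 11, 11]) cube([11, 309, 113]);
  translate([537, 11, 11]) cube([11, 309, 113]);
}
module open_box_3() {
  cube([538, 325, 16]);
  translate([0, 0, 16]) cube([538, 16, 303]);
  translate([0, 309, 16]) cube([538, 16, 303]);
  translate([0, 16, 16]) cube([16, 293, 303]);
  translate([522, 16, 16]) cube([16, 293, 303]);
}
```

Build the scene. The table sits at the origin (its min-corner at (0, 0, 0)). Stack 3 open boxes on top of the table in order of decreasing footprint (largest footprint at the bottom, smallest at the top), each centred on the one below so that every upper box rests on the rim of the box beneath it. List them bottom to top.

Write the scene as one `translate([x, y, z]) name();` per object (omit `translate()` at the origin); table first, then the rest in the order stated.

table();
translate([516, 279, 682]) open_box();
translate([535, 293, 1067]) open_box_2();
translate([540, 296, 1191]) open_box_3();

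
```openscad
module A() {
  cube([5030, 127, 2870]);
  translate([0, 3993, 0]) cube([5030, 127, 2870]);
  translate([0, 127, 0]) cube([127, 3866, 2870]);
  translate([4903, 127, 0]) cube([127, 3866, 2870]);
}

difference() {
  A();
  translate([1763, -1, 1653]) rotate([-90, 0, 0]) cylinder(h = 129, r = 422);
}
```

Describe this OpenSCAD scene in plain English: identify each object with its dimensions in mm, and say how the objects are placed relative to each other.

A is a box-shaped house frame (walls only): outside footprint 5030×4120 mm, wall height 2870 mm, wall thickness 127 mm. The two y-facing walls run the full x-width; the two x-facing walls fit between the inner faces of the y-facing walls.

The house frame has a circular hole of radius 422 mm through its front wall, centred at (x = 1763, z = 1653).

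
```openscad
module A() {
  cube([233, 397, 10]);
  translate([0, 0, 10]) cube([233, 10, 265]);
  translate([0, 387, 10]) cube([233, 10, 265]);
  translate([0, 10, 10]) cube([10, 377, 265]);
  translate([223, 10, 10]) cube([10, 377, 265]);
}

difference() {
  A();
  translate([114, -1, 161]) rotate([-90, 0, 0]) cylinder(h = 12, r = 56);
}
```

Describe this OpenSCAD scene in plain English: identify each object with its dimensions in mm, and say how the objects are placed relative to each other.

A is an open-topped rectangular box: outside dimensions 233×397×275 mm, with a uniform wall and base thickness of 10 mm. The base is a full 233×397 slab on the floor; four walls sit on top of the base. The front and back walls (the −y and +y sides) span the full width; the two side walls fit between them.

The open box has a circular hole of radius 56 mm through its front wall, centred at (x = 114, z = 161).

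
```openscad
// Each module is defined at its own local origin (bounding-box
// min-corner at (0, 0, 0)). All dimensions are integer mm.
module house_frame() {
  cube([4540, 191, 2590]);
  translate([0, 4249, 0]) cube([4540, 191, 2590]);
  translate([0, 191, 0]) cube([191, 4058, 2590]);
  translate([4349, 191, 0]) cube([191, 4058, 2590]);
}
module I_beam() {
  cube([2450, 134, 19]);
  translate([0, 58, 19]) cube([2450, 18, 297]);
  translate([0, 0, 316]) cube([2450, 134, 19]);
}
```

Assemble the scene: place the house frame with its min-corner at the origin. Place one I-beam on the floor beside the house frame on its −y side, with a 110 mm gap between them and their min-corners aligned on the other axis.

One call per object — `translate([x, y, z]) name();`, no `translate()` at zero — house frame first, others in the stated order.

house_frame();
translate([0, -244, 0]) I_beam();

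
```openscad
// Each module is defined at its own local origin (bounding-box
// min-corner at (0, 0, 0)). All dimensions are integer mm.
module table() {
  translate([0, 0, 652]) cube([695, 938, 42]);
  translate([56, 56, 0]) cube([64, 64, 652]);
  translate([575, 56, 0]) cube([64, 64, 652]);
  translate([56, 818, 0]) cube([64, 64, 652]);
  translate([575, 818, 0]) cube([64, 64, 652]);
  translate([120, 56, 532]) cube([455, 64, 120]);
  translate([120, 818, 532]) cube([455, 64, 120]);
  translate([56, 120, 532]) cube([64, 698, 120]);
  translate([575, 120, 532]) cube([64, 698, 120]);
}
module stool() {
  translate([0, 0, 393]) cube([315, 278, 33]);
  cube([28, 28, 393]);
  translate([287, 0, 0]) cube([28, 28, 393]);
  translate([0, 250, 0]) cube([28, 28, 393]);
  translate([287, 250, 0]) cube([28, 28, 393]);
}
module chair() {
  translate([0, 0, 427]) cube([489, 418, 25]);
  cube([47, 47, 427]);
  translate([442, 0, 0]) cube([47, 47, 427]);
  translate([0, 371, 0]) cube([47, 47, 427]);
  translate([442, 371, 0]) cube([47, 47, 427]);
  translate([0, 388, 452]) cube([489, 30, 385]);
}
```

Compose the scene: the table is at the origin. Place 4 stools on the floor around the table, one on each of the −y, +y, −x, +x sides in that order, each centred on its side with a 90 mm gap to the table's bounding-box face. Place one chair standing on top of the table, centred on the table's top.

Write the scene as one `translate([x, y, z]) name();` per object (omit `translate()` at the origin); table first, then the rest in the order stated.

table();
translate([190, -368, 0]) stool();
translate([190, 1028, 0]) stool();
translate([-405, 330, 0]) stool();
translate([785, 330, 0]) stool();
translate([103, 260, 694]) chair();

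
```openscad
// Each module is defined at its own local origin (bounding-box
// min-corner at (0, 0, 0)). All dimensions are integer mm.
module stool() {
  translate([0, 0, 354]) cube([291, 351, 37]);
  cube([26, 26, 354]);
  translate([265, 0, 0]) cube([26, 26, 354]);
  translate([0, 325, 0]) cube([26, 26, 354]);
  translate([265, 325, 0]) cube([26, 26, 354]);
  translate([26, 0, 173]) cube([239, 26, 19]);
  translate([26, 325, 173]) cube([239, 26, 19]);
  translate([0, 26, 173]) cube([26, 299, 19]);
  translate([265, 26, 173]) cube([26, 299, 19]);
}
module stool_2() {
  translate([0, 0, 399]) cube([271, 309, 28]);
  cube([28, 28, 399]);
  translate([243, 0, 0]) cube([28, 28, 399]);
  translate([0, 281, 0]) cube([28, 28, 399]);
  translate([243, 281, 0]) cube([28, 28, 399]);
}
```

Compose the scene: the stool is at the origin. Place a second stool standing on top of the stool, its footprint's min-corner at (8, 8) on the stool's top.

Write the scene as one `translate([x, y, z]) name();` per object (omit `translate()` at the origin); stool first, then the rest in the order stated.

stool();
translate([8, 8, 391]) stool_2();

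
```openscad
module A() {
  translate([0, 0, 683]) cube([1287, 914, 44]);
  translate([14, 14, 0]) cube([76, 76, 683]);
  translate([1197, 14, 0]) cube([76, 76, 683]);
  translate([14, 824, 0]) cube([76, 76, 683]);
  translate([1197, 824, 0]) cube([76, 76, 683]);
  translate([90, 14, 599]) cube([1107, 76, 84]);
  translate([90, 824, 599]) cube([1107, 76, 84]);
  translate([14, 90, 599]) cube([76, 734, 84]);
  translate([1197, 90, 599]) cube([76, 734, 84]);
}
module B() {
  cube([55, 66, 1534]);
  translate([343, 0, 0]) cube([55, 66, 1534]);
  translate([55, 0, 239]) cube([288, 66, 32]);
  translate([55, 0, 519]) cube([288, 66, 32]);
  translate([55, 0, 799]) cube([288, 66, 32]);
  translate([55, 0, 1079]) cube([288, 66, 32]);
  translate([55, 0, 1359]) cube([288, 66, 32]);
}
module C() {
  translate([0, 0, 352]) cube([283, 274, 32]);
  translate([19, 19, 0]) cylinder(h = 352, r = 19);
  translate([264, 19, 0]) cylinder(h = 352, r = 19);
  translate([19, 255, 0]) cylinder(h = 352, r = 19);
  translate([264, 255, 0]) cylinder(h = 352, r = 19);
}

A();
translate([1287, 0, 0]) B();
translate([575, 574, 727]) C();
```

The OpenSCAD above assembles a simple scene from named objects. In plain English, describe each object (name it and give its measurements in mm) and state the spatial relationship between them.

A is a rectangular dining table. The top is 1287×914×44 mm with its upper surface at z = 727 mm. It stands on four 76×76 mm square legs, each inset 14 mm from the nearest pair of top edges, running from the floor to the underside of the top. Four apron rails, 76 mm thick and 84 mm tall, run between adjacent legs with their top edges flush with the underside of the top and their outer faces flush with the legs' outer faces.

B is a straight ladder. Two 55×66 mm vertical rails, 1534 mm tall, stand 398 mm apart (outside-to-outside) with their front faces coplanar on the −y side. 5 rungs, each 66 mm deep and 32 mm tall, span between the inner faces of the rails, front faces flush with the rails. The lowest rung's underside is at z = 239 mm and rungs are spaced 280 mm apart (underside to underside).

C is a four-legged stool. The seat is a 283×274×32 mm slab whose top surface is at z = 384 mm; four round legs, each 38 mm in diameter, run from the floor (z = 0) to the underside of the seat, each leg's axis is inset half a diameter from the nearest pair of seat edges (so the leg's bounding box is flush with the corner).

The ladder is against the table's +x side, with their −y faces flush. The stool is on top of the table.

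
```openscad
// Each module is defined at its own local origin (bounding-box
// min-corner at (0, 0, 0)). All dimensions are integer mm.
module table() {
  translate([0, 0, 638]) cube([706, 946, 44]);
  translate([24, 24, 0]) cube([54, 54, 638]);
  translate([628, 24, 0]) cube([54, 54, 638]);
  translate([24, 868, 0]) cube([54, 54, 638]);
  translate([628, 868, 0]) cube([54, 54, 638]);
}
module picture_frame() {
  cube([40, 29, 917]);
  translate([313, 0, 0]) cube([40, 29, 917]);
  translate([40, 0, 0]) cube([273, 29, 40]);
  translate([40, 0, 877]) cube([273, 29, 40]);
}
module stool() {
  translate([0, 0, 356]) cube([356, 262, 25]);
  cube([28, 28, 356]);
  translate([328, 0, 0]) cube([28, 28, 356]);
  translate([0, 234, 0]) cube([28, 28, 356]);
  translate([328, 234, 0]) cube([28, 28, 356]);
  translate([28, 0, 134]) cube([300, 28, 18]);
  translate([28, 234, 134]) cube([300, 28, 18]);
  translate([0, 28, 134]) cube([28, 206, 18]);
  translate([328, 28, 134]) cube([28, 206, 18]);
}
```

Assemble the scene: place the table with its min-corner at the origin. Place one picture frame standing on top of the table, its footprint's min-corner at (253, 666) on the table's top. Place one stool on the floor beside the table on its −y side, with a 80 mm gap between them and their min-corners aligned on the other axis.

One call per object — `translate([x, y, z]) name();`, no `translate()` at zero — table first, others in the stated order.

table();
translate([253, 666, 682]) picture_frame();
translate([0, -342, 0]) stool();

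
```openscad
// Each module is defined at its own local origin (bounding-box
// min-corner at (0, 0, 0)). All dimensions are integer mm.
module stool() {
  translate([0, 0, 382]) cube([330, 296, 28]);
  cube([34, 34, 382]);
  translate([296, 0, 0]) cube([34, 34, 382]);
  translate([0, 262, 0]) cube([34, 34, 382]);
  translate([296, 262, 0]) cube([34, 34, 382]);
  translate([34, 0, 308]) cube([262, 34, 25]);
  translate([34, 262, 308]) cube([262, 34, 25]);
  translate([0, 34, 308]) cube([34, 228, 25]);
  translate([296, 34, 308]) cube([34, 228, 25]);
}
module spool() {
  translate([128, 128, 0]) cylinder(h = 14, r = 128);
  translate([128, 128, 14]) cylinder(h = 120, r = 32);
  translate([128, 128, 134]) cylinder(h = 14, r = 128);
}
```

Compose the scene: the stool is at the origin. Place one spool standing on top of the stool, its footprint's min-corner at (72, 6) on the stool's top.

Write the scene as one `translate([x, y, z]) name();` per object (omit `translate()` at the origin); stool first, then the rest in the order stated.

stool();
translate([72, 6, 410]) spool();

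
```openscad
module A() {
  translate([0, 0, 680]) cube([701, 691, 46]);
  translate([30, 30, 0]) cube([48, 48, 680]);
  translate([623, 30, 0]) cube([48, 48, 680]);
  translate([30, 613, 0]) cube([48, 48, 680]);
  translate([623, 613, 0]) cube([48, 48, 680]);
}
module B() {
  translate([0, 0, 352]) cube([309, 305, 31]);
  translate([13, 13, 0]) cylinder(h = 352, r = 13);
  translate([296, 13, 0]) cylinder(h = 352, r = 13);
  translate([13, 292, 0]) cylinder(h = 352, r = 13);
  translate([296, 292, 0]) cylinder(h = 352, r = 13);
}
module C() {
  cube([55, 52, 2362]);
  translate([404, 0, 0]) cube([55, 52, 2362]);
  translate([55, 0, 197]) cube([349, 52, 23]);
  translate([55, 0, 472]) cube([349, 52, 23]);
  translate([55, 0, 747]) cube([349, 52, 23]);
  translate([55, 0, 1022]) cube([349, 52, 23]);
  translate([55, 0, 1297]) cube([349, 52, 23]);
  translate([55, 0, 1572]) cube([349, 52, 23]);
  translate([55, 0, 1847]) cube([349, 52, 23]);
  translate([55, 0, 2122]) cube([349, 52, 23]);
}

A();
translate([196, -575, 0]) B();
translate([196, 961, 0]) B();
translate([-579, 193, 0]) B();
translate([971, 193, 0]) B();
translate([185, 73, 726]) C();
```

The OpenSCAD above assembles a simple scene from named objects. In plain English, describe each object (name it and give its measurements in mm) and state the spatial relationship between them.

A is a table with a 701×691 mm rectangular top, 46 mm thick, top surface at z = 726 mm, supported by four 48×48 mm square legs, each inset 30 mm from the nearest pair of top edges, running from the floor.

B is a four-legged stool. The seat is a 309×305×31 mm slab whose top surface is at z = 383 mm; four round legs, each 26 mm in diameter, run from the floor (z = 0) to the underside of the seat, each leg's axis is inset half a diameter from the nearest pair of seat edges (so the leg's bounding box is flush with the corner).

C is a straight ladder. Two 55×52 mm vertical rails, 2362 mm tall, stand 459 mm apart (outside-to-outside) with their front faces coplanar on the −y side. 8 rungs, each 52 mm deep and 23 mm tall, span between the inner faces of the rails, front faces flush with the rails. The lowest rung's underside is at z = 197 mm and rungs are spaced 275 mm apart (underside to underside).

Four stools sit around the table at the −y, +y, −x, +x sides. The ladder is on top of the table.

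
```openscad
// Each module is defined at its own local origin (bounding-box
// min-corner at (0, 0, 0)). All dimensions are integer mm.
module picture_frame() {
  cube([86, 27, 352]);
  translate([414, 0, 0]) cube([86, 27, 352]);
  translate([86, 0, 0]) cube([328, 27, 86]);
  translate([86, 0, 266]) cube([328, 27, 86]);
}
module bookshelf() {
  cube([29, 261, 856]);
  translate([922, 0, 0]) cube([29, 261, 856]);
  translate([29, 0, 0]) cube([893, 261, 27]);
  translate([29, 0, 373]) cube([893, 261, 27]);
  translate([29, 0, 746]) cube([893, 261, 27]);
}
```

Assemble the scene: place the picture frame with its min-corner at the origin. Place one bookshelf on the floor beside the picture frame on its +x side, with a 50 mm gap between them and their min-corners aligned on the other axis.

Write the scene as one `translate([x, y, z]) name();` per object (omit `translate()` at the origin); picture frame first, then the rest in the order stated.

picture_frame();
translate([550, 0, 0]) bookshelf();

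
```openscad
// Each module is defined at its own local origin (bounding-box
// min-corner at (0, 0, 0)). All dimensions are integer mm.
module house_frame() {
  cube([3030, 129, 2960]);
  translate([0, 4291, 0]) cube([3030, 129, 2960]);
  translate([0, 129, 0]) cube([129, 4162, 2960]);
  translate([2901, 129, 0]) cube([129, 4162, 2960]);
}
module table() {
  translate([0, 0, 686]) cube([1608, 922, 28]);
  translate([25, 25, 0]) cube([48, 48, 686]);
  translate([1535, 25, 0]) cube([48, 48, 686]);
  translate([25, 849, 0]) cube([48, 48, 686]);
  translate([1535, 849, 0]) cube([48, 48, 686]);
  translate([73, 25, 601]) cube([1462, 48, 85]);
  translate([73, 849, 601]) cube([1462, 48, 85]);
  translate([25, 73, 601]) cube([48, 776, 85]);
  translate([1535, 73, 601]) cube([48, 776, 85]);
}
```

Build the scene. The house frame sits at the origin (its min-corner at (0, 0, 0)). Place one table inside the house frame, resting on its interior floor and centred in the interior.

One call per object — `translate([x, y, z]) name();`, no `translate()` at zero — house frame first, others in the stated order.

house_frame();
translate([711, 1749, 0]) table();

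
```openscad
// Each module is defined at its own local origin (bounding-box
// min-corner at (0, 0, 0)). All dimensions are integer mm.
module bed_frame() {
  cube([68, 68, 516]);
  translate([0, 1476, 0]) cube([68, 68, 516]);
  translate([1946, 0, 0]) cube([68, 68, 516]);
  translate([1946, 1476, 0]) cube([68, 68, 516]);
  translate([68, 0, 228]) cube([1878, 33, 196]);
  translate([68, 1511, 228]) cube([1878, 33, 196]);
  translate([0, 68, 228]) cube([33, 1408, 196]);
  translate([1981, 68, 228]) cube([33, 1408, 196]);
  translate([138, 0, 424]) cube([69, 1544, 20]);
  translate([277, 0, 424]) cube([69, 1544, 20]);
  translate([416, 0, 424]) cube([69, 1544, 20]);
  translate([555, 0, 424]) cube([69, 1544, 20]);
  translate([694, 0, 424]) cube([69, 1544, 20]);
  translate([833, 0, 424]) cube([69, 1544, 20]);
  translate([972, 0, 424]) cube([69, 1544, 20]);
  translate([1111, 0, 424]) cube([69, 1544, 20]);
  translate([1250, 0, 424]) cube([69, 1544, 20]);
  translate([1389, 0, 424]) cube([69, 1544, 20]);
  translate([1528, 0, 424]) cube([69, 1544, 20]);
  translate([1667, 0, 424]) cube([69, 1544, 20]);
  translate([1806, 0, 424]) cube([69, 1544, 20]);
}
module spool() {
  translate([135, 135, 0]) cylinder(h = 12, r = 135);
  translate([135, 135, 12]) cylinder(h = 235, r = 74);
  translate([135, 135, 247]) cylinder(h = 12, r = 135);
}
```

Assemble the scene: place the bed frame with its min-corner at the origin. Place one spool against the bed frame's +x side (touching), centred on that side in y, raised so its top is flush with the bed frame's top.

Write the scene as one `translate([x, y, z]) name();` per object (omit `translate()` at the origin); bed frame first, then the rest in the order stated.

bed_frame();
translate([2014, 637, 257]) spool();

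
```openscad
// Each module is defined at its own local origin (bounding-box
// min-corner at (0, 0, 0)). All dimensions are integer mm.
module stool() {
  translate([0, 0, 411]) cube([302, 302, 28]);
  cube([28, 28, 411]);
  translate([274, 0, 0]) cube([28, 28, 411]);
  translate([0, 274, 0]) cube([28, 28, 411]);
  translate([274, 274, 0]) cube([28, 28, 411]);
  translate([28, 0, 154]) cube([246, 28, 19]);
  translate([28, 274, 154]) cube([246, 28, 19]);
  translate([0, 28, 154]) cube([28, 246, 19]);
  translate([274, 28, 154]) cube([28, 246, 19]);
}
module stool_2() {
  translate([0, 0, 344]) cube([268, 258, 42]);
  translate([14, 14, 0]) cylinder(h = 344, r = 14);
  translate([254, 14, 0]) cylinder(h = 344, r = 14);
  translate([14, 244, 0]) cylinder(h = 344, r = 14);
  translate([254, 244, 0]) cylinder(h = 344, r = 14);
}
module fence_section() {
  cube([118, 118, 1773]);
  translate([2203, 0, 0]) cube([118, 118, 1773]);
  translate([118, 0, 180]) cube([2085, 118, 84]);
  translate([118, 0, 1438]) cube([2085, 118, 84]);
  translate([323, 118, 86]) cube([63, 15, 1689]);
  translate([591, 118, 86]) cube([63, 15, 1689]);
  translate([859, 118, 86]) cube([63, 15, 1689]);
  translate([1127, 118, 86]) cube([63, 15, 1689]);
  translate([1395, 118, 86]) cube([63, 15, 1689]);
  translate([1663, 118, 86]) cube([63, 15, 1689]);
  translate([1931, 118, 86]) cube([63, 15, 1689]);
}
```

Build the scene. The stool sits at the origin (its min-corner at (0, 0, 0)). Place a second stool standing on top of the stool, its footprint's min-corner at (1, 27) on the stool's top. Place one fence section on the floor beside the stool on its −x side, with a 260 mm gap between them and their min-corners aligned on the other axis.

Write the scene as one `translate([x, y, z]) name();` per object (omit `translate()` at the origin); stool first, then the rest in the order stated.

stool();
translate([1, 27, 439]) stool_2();
translate([-2581, 0, 0]) fence_section();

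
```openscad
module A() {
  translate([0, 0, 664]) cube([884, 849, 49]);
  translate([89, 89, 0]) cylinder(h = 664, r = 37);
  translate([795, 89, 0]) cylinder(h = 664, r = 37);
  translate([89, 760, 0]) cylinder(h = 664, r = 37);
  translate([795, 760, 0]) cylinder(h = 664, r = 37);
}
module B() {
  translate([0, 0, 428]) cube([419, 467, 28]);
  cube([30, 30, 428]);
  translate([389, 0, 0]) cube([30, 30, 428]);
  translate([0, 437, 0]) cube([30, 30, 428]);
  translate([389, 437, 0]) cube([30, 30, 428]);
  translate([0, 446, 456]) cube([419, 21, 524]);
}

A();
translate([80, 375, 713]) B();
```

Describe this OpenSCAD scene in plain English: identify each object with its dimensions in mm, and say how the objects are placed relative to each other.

A is a table with a 884×849 mm rectangular top, 49 mm thick, top surface at z = 713 mm, supported by four round legs of 74 mm diameter, each leg's bounding box inset 52 mm from the nearest pair of top edges, running from the floor.

B is a chair: 419×467 mm seat, 28 mm thick, top at z = 456 mm, on four 30 mm square corner legs flush with the seat edges. A 21 mm thick backrest slab spans the full seat width, extending 524 mm above the seat top, its back face flush with the seat's +y edge.

The chair is on top of the table.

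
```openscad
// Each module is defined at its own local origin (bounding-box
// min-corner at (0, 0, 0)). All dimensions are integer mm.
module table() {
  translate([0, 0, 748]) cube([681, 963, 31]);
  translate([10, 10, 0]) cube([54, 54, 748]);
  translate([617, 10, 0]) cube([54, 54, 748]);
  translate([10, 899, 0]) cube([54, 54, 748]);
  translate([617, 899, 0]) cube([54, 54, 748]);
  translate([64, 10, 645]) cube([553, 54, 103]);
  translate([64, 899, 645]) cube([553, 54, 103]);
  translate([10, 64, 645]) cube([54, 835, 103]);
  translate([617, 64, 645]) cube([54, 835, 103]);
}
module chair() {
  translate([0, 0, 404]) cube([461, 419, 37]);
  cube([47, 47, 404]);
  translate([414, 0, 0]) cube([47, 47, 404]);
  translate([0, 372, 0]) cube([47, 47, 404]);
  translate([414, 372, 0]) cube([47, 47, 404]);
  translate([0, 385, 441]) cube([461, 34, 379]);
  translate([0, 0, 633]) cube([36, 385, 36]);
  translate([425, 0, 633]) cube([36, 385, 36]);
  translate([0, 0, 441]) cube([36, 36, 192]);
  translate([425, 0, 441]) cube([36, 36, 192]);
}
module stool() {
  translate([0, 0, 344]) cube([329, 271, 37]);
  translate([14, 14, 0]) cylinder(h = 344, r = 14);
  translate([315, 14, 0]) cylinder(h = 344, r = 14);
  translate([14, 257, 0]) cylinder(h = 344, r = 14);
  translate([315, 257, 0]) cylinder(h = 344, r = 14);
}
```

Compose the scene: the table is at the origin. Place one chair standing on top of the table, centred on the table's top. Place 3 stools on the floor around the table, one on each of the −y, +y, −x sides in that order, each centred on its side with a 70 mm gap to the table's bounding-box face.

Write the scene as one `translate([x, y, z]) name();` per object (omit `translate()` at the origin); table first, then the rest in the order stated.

table();
translate([110, 272, 779]) chair();
translate([176, -341, 0]) stool();
translate([176, 1033, 0]) stool();
translate([-399, 346, 0]) stool();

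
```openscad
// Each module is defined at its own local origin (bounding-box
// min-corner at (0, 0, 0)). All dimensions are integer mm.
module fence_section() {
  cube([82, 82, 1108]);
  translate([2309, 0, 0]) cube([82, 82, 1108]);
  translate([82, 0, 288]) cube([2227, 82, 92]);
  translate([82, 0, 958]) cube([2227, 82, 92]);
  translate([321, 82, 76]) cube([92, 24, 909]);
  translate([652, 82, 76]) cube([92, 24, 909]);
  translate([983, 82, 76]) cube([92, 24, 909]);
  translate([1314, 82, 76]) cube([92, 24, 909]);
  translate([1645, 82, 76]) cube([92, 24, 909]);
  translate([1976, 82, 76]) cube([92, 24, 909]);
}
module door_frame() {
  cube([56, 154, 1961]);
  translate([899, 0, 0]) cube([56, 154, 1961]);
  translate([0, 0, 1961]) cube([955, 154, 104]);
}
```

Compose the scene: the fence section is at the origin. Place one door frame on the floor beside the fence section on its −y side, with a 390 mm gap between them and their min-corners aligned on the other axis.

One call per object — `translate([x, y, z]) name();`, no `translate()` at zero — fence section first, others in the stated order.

fence_section();
translate([0, -544, 0]) door_frame();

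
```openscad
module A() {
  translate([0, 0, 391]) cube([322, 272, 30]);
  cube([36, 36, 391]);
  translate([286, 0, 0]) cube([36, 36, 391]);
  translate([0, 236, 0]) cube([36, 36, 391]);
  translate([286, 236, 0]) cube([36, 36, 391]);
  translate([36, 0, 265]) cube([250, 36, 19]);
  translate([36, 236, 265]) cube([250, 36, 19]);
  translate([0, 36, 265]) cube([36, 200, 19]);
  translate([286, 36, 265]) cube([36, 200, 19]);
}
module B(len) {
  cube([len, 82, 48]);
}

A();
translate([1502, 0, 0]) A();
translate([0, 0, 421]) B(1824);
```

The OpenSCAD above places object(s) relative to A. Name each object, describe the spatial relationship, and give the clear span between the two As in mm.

Second stool starts at x = 1502; first ends at x = 322; clear span = 1502 − 322 = 1180 mm.

A is a stool. B is a beam. A beam spans the tops of two stools. The clear span between the two stools is 1180 mm.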